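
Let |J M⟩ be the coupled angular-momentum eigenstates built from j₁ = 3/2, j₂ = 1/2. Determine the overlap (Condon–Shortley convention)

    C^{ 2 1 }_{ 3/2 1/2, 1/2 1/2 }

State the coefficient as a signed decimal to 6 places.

+√(3/4) = +0.866025

j₁+j₂−J=0  J+j₁−j₂=3  J−j₁+j₂=1  j₁+j₂+J+1=5
(j₁±m₁, j₂±m₂, J±M) = (2,1,1,0,3,1)
P² = 3
sum k=0..0:
  [0] +1/2 = 1/2
S = 1/2
C² = P²·S² = 3/4 ; C = +0.866025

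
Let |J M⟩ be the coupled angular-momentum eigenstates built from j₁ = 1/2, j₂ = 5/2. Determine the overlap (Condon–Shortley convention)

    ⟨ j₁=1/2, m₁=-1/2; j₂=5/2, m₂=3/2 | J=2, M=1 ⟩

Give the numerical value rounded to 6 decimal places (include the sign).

-0.816497

j₁+j₂−J=1  J+j₁−j₂=0  J−j₁+j₂=4  j₁+j₂+J+1=6
(j₁±m₁, j₂±m₂, J±M) = (0,1,4,1,3,1)
P² = 24
sum k=1..1:
  [1] −1/6 = -1/6
S = -1/6
C² = P²·S² = 2/3 ; C = -0.816497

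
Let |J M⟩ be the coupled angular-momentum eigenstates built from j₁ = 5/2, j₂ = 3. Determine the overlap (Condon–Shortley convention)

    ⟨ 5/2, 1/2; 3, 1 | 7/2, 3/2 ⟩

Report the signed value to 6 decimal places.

√[8·2!3!4!/10! · 3!2!4!2!5!2!] = √(3072/35)
  +(−1)^0/∏(0,2,2,4,1,0)! = 1/96  (running 1/96)
  +(−1)^1/∏(1,1,1,3,2,1)! = -1/12  (running -7/96)
  +(−1)^2/∏(2,0,0,2,3,2)! = 1/48  (running -5/96)
⟨..|..⟩ = √(3072/35)·(-5/96) = -0.487950

-0.487950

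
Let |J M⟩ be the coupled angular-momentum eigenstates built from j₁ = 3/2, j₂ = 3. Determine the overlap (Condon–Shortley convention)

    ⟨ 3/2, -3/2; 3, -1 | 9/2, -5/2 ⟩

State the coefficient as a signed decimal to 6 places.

+0.645497  (= +√(5/12))

√[10·0!3!6!/10! · 0!3!2!4!2!7!] = √(34560)
  +(−1)^0/∏(0,0,3,2,0,4)! = 1/288  (running 1/288)
⟨..|..⟩ = √(34560)·(1/288) = +0.645497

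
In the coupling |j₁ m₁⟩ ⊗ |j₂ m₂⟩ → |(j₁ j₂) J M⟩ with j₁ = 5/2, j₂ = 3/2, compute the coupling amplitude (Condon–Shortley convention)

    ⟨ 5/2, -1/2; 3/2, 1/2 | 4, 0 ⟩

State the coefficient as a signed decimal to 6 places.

+0.654654

√[9·0!5!3!/9! · 2!3!2!1!4!4!] = √(1728/7)
  +(−1)^0/∏(0,0,3,2,2,1)! = 1/24  (running 1/24)
⟨..|..⟩ = √(1728/7)·(1/24) = +0.654654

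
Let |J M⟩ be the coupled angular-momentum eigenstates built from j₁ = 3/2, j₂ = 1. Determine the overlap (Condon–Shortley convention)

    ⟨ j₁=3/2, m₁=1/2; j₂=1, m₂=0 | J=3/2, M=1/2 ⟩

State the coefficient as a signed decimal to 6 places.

√[4·1!2!1!/5! · 2!1!1!1!2!1!] = √(4/15)
  +(−1)^0/∏(0,1,1,1,1,0)! = 1  (running 1)
  +(−1)^1/∏(1,0,0,0,2,1)! = -1/2  (running 1/2)
⟨..|..⟩ = √(4/15)·(1/2) = +0.258199

+0.258199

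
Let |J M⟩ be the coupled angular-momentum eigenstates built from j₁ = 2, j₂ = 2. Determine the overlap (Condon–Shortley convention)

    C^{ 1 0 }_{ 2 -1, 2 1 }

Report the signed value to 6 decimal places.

+√(1/10) ≈ +0.316228

triangle: 3!×1!×1!/6! = 6/720
(j±m)!: 1!×3!×3!×1!×1!×1! = 36
prefactor² = (2J+1)×Δ×N² = 9/10
  k=2: +1/(2!×1!×1!×1!×0!×0!) = 1/2
  k=3: −1/(3!×0!×0!×0!×1!×1!) = -1/6
Σ = 1/3  ⇒  CG² = 9/10×1/3² = 1/10
CG = +√(1/10) = +0.316228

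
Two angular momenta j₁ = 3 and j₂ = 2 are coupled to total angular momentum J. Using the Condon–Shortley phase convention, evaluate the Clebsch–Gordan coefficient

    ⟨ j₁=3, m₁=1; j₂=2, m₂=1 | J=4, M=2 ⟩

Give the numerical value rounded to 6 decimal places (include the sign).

j₁+j₂−J=1  J+j₁−j₂=5  J−j₁+j₂=3  j₁+j₂+J+1=10
(j₁±m₁, j₂±m₂, J±M) = (4,2,3,1,6,2)
P² = 5184/7
sum k=0..1:
  [0] +1/72 = 1/72
  [1] −1/48 = -1/48
S = -1/144
C² = P²·S² = 1/28 ; C = -0.188982

−√(1/28) ≈ -0.188982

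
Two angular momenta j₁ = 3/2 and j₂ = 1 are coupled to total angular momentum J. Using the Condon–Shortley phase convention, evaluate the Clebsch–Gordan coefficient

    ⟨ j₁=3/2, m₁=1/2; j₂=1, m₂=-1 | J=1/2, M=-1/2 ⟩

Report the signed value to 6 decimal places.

+0.408248  (= +√(1/6))

√[2·2!1!0!/4! · 2!1!0!2!0!1!] = √(2/3)
  +(−1)^0/∏(0,2,1,0,0,0)! = 1/2  (running 1/2)
⟨..|..⟩ = √(2/3)·(1/2) = +0.408248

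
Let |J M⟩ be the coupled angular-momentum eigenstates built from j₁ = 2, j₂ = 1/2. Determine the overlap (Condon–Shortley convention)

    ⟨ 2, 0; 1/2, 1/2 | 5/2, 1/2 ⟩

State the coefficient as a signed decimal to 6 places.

j₁+j₂−J=0  J+j₁−j₂=4  J−j₁+j₂=1  j₁+j₂+J+1=6
(j₁±m₁, j₂±m₂, J±M) = (2,2,1,0,3,2)
P² = 48/5
sum k=0..0:
  [0] +1/4 = 1/4
S = 1/4
C² = P²·S² = 3/5 ; C = +0.774597

+0.774597  (= +√(3/5))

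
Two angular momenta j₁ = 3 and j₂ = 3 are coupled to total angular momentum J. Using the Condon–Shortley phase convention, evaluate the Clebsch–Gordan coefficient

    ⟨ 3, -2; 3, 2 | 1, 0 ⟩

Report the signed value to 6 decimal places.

+0.377964  (= +√(1/7))

√[3·5!1!1!/8! · 1!5!5!1!1!1!] = √(900/7)
  +(−1)^4/∏(4,1,1,1,0,0)! = 1/24  (running 1/24)
  +(−1)^5/∏(5,0,0,0,1,1)! = -1/120  (running 1/30)
⟨..|..⟩ = √(900/7)·(1/30) = +0.377964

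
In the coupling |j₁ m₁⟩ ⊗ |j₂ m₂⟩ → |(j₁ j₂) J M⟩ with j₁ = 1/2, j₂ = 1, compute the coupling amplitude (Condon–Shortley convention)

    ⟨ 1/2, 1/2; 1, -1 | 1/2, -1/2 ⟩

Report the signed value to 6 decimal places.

+√(2/3) = +0.816497

√[2·1!0!1!/3! · 1!0!0!2!0!1!] = √(2/3)
  +(−1)^0/∏(0,1,0,0,0,1)! = 1  (running 1)
⟨..|..⟩ = √(2/3)·(1) = +0.816497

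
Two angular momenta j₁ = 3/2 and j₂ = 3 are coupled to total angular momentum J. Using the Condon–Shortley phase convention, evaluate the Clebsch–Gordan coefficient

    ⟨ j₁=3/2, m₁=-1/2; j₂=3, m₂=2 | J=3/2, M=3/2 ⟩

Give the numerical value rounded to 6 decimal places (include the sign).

j₁+j₂−J=3  J+j₁−j₂=0  J−j₁+j₂=3  j₁+j₂+J+1=7
(j₁±m₁, j₂±m₂, J±M) = (1,2,5,1,3,0)
P² = 288/7
sum k=2..2:
  [2] +1/12 = 1/12
S = 1/12
C² = P²·S² = 2/7 ; C = +0.534522

+√(2/7) = +0.534522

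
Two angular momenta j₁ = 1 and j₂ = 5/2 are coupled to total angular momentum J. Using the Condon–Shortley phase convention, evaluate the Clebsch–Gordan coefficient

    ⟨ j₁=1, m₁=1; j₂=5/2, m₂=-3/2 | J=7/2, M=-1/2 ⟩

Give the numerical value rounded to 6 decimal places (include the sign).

triangle: 0!*2!*5!/8! = 240/40320
(j±m)!: 2!*0!*1!*4!*3!*4! = 6912
prefactor² = (2J+1)*Δ*N² = 2304/7
  k=0: +1/(0!*0!*0!*1!*2!*4!) = 1/48
Σ = 1/48  ⇒  CG² = 2304/7*1/48² = 1/7
CG = +√(1/7) = +0.377964

+√(1/7) = +0.377964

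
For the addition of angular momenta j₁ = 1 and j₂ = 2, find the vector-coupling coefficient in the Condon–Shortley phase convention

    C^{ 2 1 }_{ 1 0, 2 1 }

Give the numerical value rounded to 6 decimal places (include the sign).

triangle: 1!·1!·3!/6! = 6/720
(j±m)!: 1!·1!·3!·1!·3!·1! = 36
prefactor² = (2J+1)·Δ·N² = 3/2
  k=0: +1/(0!·1!·1!·3!·0!·0!) = 1/6
  k=1: −1/(1!·0!·0!·2!·1!·1!) = -1/2
Σ = -1/3  ⇒  CG² = 3/2·(-1/3)² = 1/6
CG = −√(1/6) = -0.408248

-0.408248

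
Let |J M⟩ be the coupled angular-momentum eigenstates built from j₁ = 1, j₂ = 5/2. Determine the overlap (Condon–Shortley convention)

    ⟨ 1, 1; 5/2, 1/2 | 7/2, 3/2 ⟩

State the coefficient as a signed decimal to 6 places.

j₁+j₂−J=0  J+j₁−j₂=2  J−j₁+j₂=5  j₁+j₂+J+1=8
(j₁±m₁, j₂±m₂, J±M) = (2,0,3,2,5,2)
P² = 1920/7
sum k=0..0:
  [0] +1/24 = 1/24
S = 1/24
C² = P²·S² = 10/21 ; C = +0.690066

+0.690066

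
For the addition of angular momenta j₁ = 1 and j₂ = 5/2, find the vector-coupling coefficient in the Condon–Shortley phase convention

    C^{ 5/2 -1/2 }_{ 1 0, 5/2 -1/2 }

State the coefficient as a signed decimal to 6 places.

triangle: 1!·1!·4!/7! = 24/5040
(j±m)!: 1!·1!·2!·3!·2!·3! = 144
prefactor² = (2J+1)·Δ·N² = 144/35
  k=0: +1/(0!·1!·1!·2!·0!·2!) = 1/4
  k=1: −1/(1!·0!·0!·1!·1!·3!) = -1/6
Σ = 1/12  ⇒  CG² = 144/35·1/12² = 1/35
CG = +√(1/35) = +0.169031

+√(1/35) = +0.169031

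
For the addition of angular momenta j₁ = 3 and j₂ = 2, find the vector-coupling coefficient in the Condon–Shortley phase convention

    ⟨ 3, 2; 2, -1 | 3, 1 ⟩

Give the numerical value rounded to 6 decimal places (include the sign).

+√(1/4) = +0.500000

j₁+j₂−J=2  J+j₁−j₂=4  J−j₁+j₂=2  j₁+j₂+J+1=9
(j₁±m₁, j₂±m₂, J±M) = (5,1,1,3,4,2)
P² = 64
sum k=0..1:
  [0] +1/12 = 1/12
  [1] −1/48 = -1/48
S = 1/16
C² = P²·S² = 1/4 ; C = +0.500000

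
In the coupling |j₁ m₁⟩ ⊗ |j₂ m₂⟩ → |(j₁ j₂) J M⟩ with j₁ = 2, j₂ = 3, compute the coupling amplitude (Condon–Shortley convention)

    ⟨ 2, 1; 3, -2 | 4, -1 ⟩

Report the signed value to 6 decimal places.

√[9·1!3!5!/10! · 3!1!1!5!3!5!] = √(6480/7)
  +(−1)^0/∏(0,1,1,1,2,4)! = 1/48  (running 1/48)
  +(−1)^1/∏(1,0,0,0,3,5)! = -1/720  (running 7/360)
⟨..|..⟩ = √(6480/7)·(7/360) = +0.591608

+√(7/20) = +0.591608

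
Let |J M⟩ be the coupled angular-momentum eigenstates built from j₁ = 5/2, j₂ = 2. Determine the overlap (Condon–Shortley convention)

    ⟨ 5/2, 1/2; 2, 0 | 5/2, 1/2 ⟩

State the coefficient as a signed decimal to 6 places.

j₁+j₂−J=2  J+j₁−j₂=3  J−j₁+j₂=2  j₁+j₂+J+1=8
(j₁±m₁, j₂±m₂, J±M) = (3,2,2,2,3,2)
P² = 72/35
sum k=0..2:
  [0] +1/8 = 1/8
  [1] −1/2 = -1/2
  [2] +1/24 = 1/24
S = -1/3
C² = P²·S² = 8/35 ; C = -0.478091

−√(8/35) = -0.478091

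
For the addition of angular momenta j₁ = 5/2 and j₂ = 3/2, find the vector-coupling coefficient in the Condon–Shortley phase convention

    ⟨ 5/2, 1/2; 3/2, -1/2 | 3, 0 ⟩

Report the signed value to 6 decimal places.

√[7·1!4!2!/8! · 3!2!1!2!3!3!] = √(36/5)
  +(−1)^0/∏(0,1,2,1,2,1)! = 1/4  (running 1/4)
  +(−1)^1/∏(1,0,1,0,3,2)! = -1/12  (running 1/6)
⟨..|..⟩ = √(36/5)·(1/6) = +0.447214

+0.447214  (= +√(1/5))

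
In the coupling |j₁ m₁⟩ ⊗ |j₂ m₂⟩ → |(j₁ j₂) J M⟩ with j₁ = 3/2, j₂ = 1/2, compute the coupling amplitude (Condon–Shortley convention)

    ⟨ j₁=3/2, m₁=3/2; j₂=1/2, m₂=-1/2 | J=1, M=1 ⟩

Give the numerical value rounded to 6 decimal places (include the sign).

√[3·1!2!0!/4! · 3!0!0!1!2!0!] = √(3)
  +(−1)^0/∏(0,1,0,0,2,0)! = 1/2  (running 1/2)
⟨..|..⟩ = √(3)·(1/2) = +0.866025

+√(3/4) ≈ +0.866025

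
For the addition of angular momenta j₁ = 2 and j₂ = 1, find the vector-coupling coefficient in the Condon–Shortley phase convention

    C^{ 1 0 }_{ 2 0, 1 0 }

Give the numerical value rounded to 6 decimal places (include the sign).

-0.632456

√[3·2!2!0!/5! · 2!2!1!1!1!1!] = √(2/5)
  +(−1)^1/∏(1,1,1,0,1,0)! = -1  (running -1)
⟨..|..⟩ = √(2/5)·(-1) = -0.632456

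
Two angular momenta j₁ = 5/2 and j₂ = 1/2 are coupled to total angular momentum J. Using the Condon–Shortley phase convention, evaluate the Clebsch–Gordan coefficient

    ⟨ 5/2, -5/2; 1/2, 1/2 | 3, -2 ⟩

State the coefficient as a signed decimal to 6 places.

√[7·0!5!1!/7! · 0!5!1!0!1!5!] = √(2400)
  +(−1)^0/∏(0,0,5,1,0,0)! = 1/120  (running 1/120)
⟨..|..⟩ = √(2400)·(1/120) = +0.408248

+0.408248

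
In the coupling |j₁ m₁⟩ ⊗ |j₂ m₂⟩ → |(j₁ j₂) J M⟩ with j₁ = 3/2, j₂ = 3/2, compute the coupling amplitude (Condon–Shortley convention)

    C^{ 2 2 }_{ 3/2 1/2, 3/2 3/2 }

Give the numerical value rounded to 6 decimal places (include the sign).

-0.707107  (= −√(1/2))

j₁+j₂−J=1  J+j₁−j₂=2  J−j₁+j₂=2  j₁+j₂+J+1=6
(j₁±m₁, j₂±m₂, J±M) = (2,1,3,0,4,0)
P² = 8
sum k=1..1:
  [1] −1/4 = -1/4
S = -1/4
C² = P²·S² = 1/2 ; C = -0.707107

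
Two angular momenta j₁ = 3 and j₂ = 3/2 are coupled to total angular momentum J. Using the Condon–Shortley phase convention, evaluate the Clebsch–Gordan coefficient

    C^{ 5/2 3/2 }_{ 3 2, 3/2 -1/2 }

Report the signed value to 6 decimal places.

+0.267261

triangle: 2!×4!×1!/8! = 48/40320
(j±m)!: 5!×1!×1!×2!×4!×1! = 5760
prefactor² = (2J+1)×Δ×N² = 288/7
  k=0: +1/(0!×2!×1!×1!×3!×0!) = 1/12
  k=1: −1/(1!×1!×0!×0!×4!×1!) = -1/24
Σ = 1/24  ⇒  CG² = 288/7×1/24² = 1/14
CG = +√(1/14) = +0.267261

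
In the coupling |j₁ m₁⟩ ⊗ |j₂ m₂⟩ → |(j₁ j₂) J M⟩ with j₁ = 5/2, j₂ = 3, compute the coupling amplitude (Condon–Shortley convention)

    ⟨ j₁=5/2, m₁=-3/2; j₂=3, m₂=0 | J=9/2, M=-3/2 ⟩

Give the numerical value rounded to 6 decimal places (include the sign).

√[10·1!4!5!/11! · 1!4!3!3!3!6!] = √(207360/77)
  +(−1)^0/∏(0,1,4,3,0,2)! = 1/288  (running 1/288)
  +(−1)^1/∏(1,0,3,2,1,3)! = -1/72  (running -1/96)
⟨..|..⟩ = √(207360/77)·(-1/96) = -0.540562

-0.540562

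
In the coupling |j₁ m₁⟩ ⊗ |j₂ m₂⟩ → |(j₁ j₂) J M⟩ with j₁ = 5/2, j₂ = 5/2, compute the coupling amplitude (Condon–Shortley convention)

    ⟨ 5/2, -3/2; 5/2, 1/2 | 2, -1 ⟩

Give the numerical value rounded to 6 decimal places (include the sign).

+0.377964

j₁+j₂−J=3  J+j₁−j₂=2  J−j₁+j₂=2  j₁+j₂+J+1=8
(j₁±m₁, j₂±m₂, J±M) = (1,4,3,2,1,3)
P² = 36/7
sum k=2..3:
  [2] +1/4 = 1/4
  [3] −1/12 = -1/12
S = 1/6
C² = P²·S² = 1/7 ; C = +0.377964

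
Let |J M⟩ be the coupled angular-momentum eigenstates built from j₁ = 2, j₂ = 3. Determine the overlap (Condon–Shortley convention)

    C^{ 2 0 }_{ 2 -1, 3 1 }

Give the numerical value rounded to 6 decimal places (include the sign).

j₁+j₂−J=3  J+j₁−j₂=1  J−j₁+j₂=3  j₁+j₂+J+1=8
(j₁±m₁, j₂±m₂, J±M) = (1,3,4,2,2,2)
P² = 36/7
sum k=2..3:
  [2] +1/4 = 1/4
  [3] −1/12 = -1/12
S = 1/6
C² = P²·S² = 1/7 ; C = +0.377964

+0.377964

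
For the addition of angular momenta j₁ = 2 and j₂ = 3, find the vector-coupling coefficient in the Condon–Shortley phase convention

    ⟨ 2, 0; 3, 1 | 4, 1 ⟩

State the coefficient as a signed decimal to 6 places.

j₁+j₂−J=1  J+j₁−j₂=3  J−j₁+j₂=5  j₁+j₂+J+1=10
(j₁±m₁, j₂±m₂, J±M) = (2,2,4,2,5,3)
P² = 1728/7
sum k=0..1:
  [0] +1/48 = 1/48
  [1] −1/24 = -1/24
S = -1/48
C² = P²·S² = 3/28 ; C = -0.327327

-0.327327  (= −√(3/28))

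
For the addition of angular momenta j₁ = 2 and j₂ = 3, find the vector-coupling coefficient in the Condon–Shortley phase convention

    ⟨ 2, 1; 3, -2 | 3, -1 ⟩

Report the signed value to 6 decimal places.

+√(1/4) ≈ +0.500000

j₁+j₂−J=2  J+j₁−j₂=2  J−j₁+j₂=4  j₁+j₂+J+1=9
(j₁±m₁, j₂±m₂, J±M) = (3,1,1,5,2,4)
P² = 64
sum k=0..1:
  [0] +1/12 = 1/12
  [1] −1/48 = -1/48
S = 1/16
C² = P²·S² = 1/4 ; C = +0.500000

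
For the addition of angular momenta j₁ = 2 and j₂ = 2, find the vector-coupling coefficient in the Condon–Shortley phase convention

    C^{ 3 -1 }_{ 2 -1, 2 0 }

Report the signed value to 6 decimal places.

−√(1/5) = -0.447214

j₁+j₂−J=1  J+j₁−j₂=3  J−j₁+j₂=3  j₁+j₂+J+1=8
(j₁±m₁, j₂±m₂, J±M) = (1,3,2,2,2,4)
P² = 36/5
sum k=0..1:
  [0] +1/12 = 1/12
  [1] −1/4 = -1/4
S = -1/6
C² = P²·S² = 1/5 ; C = -0.447214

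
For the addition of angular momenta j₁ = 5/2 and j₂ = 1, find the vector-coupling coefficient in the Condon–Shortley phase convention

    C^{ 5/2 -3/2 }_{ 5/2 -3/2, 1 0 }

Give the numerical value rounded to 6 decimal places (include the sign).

−√(9/35) = -0.507093

j₁+j₂−J=1  J+j₁−j₂=4  J−j₁+j₂=1  j₁+j₂+J+1=7
(j₁±m₁, j₂±m₂, J±M) = (1,4,1,1,1,4)
P² = 576/35
sum k=0..1:
  [0] +1/24 = 1/24
  [1] −1/6 = -1/6
S = -1/8
C² = P²·S² = 9/35 ; C = -0.507093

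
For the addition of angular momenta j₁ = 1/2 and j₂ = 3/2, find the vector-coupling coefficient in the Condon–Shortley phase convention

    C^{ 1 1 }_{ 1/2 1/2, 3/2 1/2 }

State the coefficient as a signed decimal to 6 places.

j₁+j₂−J=1  J+j₁−j₂=0  J−j₁+j₂=2  j₁+j₂+J+1=4
(j₁±m₁, j₂±m₂, J±M) = (1,0,2,1,2,0)
P² = 1
sum k=0..0:
  [0] +1/2 = 1/2
S = 1/2
C² = P²·S² = 1/4 ; C = +0.500000

+0.500000  (= +√(1/4))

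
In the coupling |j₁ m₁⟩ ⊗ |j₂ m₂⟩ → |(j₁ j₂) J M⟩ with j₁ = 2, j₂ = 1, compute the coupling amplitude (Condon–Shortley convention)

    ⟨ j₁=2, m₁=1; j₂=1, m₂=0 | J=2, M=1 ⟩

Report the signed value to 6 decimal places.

j₁+j₂−J=1  J+j₁−j₂=3  J−j₁+j₂=1  j₁+j₂+J+1=6
(j₁±m₁, j₂±m₂, J±M) = (3,1,1,1,3,1)
P² = 3/2
sum k=0..1:
  [0] +1/2 = 1/2
  [1] −1/6 = -1/6
S = 1/3
C² = P²·S² = 1/6 ; C = +0.408248

+√(1/6) = +0.408248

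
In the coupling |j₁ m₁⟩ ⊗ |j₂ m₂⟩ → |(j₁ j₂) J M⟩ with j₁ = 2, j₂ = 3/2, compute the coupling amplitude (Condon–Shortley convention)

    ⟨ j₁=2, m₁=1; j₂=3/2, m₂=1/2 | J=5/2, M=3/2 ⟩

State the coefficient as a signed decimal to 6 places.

+√(1/35) ≈ +0.169031

√[6·1!3!2!/7! · 3!1!2!1!4!1!] = √(144/35)
  +(−1)^0/∏(0,1,1,2,2,0)! = 1/4  (running 1/4)
  +(−1)^1/∏(1,0,0,1,3,1)! = -1/6  (running 1/12)
⟨..|..⟩ = √(144/35)·(1/12) = +0.169031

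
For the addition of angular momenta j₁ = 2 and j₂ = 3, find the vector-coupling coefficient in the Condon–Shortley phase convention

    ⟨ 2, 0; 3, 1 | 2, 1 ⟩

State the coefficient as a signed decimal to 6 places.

triangle: 3!*1!*3!/8! = 36/40320
(j±m)!: 2!*2!*4!*2!*3!*1! = 1152
prefactor² = (2J+1)*Δ*N² = 36/7
  k=1: −1/(1!*2!*1!*3!*0!*0!) = -1/12
  k=2: +1/(2!*1!*0!*2!*1!*1!) = 1/4
Σ = 1/6  ⇒  CG² = 36/7*1/6² = 1/7
CG = +√(1/7) = +0.377964

+0.377964  (= +√(1/7))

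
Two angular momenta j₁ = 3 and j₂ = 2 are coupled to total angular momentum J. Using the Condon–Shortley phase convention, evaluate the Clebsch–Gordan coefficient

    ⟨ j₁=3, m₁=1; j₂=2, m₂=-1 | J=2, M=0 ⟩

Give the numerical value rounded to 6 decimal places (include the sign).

√[5·3!3!1!/8! · 4!2!1!3!2!2!] = √(36/7)
  +(−1)^0/∏(0,3,2,1,1,0)! = 1/12  (running 1/12)
  +(−1)^1/∏(1,2,1,0,2,1)! = -1/4  (running -1/6)
⟨..|..⟩ = √(36/7)·(-1/6) = -0.377964

−√(1/7) ≈ -0.377964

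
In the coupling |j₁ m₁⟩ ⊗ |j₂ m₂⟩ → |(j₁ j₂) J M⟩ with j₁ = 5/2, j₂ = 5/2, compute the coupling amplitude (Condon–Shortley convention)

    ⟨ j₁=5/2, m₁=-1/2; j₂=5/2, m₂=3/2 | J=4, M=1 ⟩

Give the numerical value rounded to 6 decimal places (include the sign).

−√(5/14) ≈ -0.597614

triangle: 1!×4!×4!/10! = 576/3628800
(j±m)!: 2!×3!×4!×1!×5!×3! = 207360
prefactor² = (2J+1)×Δ×N² = 10368/35
  k=0: +1/(0!×1!×3!×4!×1!×0!) = 1/144
  k=1: −1/(1!×0!×2!×3!×2!×1!) = -1/24
Σ = -5/144  ⇒  CG² = 10368/35×(-5/144)² = 5/14
CG = −√(5/14) = -0.597614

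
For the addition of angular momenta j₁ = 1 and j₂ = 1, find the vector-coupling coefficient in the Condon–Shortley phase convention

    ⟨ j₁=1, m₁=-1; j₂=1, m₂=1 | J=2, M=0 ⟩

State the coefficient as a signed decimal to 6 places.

+0.408248

√[5·0!2!2!/5! · 0!2!2!0!2!2!] = √(8/3)
  +(−1)^0/∏(0,0,2,2,0,0)! = 1/4  (running 1/4)
⟨..|..⟩ = √(8/3)·(1/4) = +0.408248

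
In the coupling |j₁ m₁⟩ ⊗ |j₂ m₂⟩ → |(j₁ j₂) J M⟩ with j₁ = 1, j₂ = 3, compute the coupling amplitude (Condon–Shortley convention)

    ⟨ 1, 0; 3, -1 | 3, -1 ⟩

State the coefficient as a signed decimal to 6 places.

+√(1/12) ≈ +0.288675

triangle: 1!·1!·5!/8! = 120/40320
(j±m)!: 1!·1!·2!·4!·2!·4! = 2304
prefactor² = (2J+1)·Δ·N² = 48
  k=0: +1/(0!·1!·1!·2!·0!·3!) = 1/12
  k=1: −1/(1!·0!·0!·1!·1!·4!) = -1/24
Σ = 1/24  ⇒  CG² = 48·1/24² = 1/12
CG = +√(1/12) = +0.288675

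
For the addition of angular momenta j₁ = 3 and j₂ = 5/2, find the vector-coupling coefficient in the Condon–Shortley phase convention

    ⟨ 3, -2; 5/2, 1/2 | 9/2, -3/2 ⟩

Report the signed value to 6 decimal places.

−√(169/462) ≈ -0.604815

j₁+j₂−J=1  J+j₁−j₂=5  J−j₁+j₂=4  j₁+j₂+J+1=11
(j₁±m₁, j₂±m₂, J±M) = (1,5,3,2,3,6)
P² = 345600/77
sum k=0..1:
  [0] +1/720 = 1/720
  [1] −1/96 = -1/96
S = -13/1440
C² = P²·S² = 169/462 ; C = -0.604815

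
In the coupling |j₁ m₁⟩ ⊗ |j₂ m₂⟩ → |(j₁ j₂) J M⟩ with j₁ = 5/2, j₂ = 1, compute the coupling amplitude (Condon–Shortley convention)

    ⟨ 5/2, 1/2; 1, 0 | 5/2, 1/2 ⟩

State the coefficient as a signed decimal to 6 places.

√[6·1!4!1!/7! · 3!2!1!1!3!2!] = √(144/35)
  +(−1)^0/∏(0,1,2,1,2,0)! = 1/4  (running 1/4)
  +(−1)^1/∏(1,0,1,0,3,1)! = -1/6  (running 1/12)
⟨..|..⟩ = √(144/35)·(1/12) = +0.169031

+0.169031  (= +√(1/35))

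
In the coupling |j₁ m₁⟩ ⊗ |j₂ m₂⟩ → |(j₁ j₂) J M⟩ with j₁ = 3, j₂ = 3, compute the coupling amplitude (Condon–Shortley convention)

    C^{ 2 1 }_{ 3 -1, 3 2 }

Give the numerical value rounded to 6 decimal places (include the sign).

√[5·4!2!2!/9! · 2!4!5!1!3!1!] = √(320/7)
  +(−1)^3/∏(3,1,1,2,1,0)! = -1/12  (running -1/12)
  +(−1)^4/∏(4,0,0,1,2,1)! = 1/48  (running -1/16)
⟨..|..⟩ = √(320/7)·(-1/16) = -0.422577

−√(5/28) ≈ -0.422577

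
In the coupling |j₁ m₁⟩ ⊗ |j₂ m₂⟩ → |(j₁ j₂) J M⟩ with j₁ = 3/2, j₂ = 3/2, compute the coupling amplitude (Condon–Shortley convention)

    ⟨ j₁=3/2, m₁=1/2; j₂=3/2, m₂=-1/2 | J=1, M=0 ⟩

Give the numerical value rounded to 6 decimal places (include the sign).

−√(1/20) = -0.223607

j₁+j₂−J=2  J+j₁−j₂=1  J−j₁+j₂=1  j₁+j₂+J+1=5
(j₁±m₁, j₂±m₂, J±M) = (2,1,1,2,1,1)
P² = 1/5
sum k=0..1:
  [0] +1/2 = 1/2
  [1] −1/1 = -1
S = -1/2
C² = P²·S² = 1/20 ; C = -0.223607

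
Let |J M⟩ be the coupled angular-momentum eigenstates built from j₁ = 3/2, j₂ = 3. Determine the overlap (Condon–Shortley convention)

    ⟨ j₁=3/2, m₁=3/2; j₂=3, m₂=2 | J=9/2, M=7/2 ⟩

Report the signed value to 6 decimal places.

j₁+j₂−J=0  J+j₁−j₂=3  J−j₁+j₂=6  j₁+j₂+J+1=10
(j₁±m₁, j₂±m₂, J±M) = (3,0,5,1,8,1)
P² = 345600
sum k=0..0:
  [0] +1/720 = 1/720
S = 1/720
C² = P²·S² = 2/3 ; C = +0.816497

+√(2/3) ≈ +0.816497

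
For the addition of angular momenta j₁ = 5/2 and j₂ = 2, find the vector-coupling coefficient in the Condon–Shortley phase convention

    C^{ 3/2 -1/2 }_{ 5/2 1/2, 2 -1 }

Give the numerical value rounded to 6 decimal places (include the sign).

triangle: 3!*2!*1!/7! = 12/5040
(j±m)!: 3!*2!*1!*3!*1!*2! = 144
prefactor² = (2J+1)*Δ*N² = 48/35
  k=0: +1/(0!*3!*2!*1!*0!*0!) = 1/12
  k=1: −1/(1!*2!*1!*0!*1!*1!) = -1/2
Σ = -5/12  ⇒  CG² = 48/35*(-5/12)² = 5/21
CG = −√(5/21) = -0.487950

-0.487950  (= −√(5/21))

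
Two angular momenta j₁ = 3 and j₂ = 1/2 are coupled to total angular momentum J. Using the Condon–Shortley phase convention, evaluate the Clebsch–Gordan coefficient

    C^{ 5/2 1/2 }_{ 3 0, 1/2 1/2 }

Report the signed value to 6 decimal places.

−√(3/7) = -0.654654

√[6·1!5!0!/7! · 3!3!1!0!3!2!] = √(432/7)
  +(−1)^1/∏(1,0,2,0,3,0)! = -1/12  (running -1/12)
⟨..|..⟩ = √(432/7)·(-1/12) = -0.654654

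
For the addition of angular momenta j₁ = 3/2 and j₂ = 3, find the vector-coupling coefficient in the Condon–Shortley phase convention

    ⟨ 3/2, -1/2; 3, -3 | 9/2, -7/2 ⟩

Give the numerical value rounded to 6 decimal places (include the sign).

+√(1/3) ≈ +0.577350

√[10·0!3!6!/10! · 1!2!0!6!1!8!] = √(691200)
  +(−1)^0/∏(0,0,2,0,1,6)! = 1/1440  (running 1/1440)
⟨..|..⟩ = √(691200)·(1/1440) = +0.577350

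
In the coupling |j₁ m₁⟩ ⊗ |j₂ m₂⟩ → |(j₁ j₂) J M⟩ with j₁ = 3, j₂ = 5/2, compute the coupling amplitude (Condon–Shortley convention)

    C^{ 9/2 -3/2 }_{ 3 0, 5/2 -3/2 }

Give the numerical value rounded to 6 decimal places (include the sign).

+0.540562  (= +√(45/154))

triangle: 1!·5!·4!/11! = 2880/39916800
(j±m)!: 3!·3!·1!·4!·3!·6! = 3732480
prefactor² = (2J+1)·Δ·N² = 207360/77
  k=0: +1/(0!·1!·3!·1!·2!·3!) = 1/72
  k=1: −1/(1!·0!·2!·0!·3!·4!) = -1/288
Σ = 1/96  ⇒  CG² = 207360/77·1/96² = 45/154
CG = +√(45/154) = +0.540562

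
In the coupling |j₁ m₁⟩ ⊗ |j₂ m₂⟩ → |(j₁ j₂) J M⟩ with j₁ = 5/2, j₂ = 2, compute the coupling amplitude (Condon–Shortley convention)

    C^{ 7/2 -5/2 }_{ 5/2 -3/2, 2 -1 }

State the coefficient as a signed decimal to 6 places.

−√(1/63) ≈ -0.125988

triangle: 1!×4!×3!/9! = 144/362880
(j±m)!: 1!×4!×1!×3!×1!×6! = 103680
prefactor² = (2J+1)×Δ×N² = 2304/7
  k=0: +1/(0!×1!×4!×1!×0!×2!) = 1/48
  k=1: −1/(1!×0!×3!×0!×1!×3!) = -1/36
Σ = -1/144  ⇒  CG² = 2304/7×(-1/144)² = 1/63
CG = −√(1/63) = -0.125988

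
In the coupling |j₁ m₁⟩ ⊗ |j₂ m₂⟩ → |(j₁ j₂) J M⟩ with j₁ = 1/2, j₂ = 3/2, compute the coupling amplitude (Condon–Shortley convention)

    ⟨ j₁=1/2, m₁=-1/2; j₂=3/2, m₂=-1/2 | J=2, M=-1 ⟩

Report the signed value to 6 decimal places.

triangle: 0!*1!*3!/5! = 6/120
(j±m)!: 0!*1!*1!*2!*1!*3! = 12
prefactor² = (2J+1)*Δ*N² = 3
  k=0: +1/(0!*0!*1!*1!*0!*2!) = 1/2
Σ = 1/2  ⇒  CG² = 3*1/2² = 3/4
CG = +√(3/4) = +0.866025

+√(3/4) = +0.866025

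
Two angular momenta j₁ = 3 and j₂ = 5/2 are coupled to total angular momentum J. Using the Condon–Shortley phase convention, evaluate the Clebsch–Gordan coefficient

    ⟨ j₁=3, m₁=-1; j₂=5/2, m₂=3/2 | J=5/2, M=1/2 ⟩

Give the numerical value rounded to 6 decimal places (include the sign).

j₁+j₂−J=3  J+j₁−j₂=3  J−j₁+j₂=2  j₁+j₂+J+1=9
(j₁±m₁, j₂±m₂, J±M) = (2,4,4,1,3,2)
P² = 576/35
sum k=2..3:
  [2] +1/8 = 1/8
  [3] −1/12 = -1/12
S = 1/24
C² = P²·S² = 1/35 ; C = +0.169031

+√(1/35) ≈ +0.169031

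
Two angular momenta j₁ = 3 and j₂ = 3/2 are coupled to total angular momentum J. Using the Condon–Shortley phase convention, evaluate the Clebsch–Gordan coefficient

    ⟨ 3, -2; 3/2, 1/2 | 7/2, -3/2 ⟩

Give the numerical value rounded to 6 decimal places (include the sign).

-0.654654  (= −√(3/7))

j₁+j₂−J=1  J+j₁−j₂=5  J−j₁+j₂=2  j₁+j₂+J+1=9
(j₁±m₁, j₂±m₂, J±M) = (1,5,2,1,2,5)
P² = 6400/21
sum k=0..1:
  [0] +1/240 = 1/240
  [1] −1/24 = -1/24
S = -3/80
C² = P²·S² = 3/7 ; C = -0.654654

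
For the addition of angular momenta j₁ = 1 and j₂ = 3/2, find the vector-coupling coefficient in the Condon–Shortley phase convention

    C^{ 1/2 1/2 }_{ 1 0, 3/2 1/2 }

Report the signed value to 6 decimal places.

j₁+j₂−J=2  J+j₁−j₂=0  J−j₁+j₂=1  j₁+j₂+J+1=4
(j₁±m₁, j₂±m₂, J±M) = (1,1,2,1,1,0)
P² = 1/3
sum k=1..1:
  [1] −1/1 = -1
S = -1
C² = P²·S² = 1/3 ; C = -0.577350

-0.577350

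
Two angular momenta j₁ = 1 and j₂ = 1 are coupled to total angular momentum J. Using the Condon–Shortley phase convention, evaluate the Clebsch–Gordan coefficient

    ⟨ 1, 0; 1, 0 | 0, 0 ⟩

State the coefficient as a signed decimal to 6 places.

√[1·2!0!0!/3! · 1!1!1!1!0!0!] = √(1/3)
  +(−1)^1/∏(1,1,0,0,0,0)! = -1  (running -1)
⟨..|..⟩ = √(1/3)·(-1) = -0.577350

-0.577350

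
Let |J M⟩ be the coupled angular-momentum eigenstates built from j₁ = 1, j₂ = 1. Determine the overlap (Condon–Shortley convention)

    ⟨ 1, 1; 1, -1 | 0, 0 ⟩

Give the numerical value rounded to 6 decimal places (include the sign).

+√(1/3) = +0.577350

triangle: 2!×0!×0!/3! = 2/6
(j±m)!: 2!×0!×0!×2!×0!×0! = 4
prefactor² = (2J+1)×Δ×N² = 4/3
  k=0: +1/(0!×2!×0!×0!×0!×0!) = 1/2
Σ = 1/2  ⇒  CG² = 4/3×1/2² = 1/3
CG = +√(1/3) = +0.577350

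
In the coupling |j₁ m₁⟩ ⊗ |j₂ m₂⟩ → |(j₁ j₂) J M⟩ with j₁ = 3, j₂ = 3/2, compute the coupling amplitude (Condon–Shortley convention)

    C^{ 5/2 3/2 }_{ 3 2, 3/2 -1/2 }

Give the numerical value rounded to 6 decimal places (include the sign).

j₁+j₂−J=2  J+j₁−j₂=4  J−j₁+j₂=1  j₁+j₂+J+1=8
(j₁±m₁, j₂±m₂, J±M) = (5,1,1,2,4,1)
P² = 288/7
sum k=0..1:
  [0] +1/12 = 1/12
  [1] −1/24 = -1/24
S = 1/24
C² = P²·S² = 1/14 ; C = +0.267261

+0.267261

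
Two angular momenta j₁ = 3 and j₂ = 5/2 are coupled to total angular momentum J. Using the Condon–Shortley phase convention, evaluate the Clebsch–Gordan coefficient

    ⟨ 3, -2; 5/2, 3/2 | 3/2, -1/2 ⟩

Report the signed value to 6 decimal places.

−√(1/21) ≈ -0.218218

√[4·4!2!1!/8! · 1!5!4!1!1!2!] = √(192/7)
  +(−1)^3/∏(3,1,2,1,0,0)! = -1/12  (running -1/12)
  +(−1)^4/∏(4,0,1,0,1,1)! = 1/24  (running -1/24)
⟨..|..⟩ = √(192/7)·(-1/24) = -0.218218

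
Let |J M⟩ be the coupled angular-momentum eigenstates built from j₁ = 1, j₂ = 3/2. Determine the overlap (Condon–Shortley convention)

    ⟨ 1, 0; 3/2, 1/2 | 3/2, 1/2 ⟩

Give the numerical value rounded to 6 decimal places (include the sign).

-0.258199

√[4·1!1!2!/5! · 1!1!2!1!2!1!] = √(4/15)
  +(−1)^0/∏(0,1,1,2,0,0)! = 1/2  (running 1/2)
  +(−1)^1/∏(1,0,0,1,1,1)! = -1  (running -1/2)
⟨..|..⟩ = √(4/15)·(-1/2) = -0.258199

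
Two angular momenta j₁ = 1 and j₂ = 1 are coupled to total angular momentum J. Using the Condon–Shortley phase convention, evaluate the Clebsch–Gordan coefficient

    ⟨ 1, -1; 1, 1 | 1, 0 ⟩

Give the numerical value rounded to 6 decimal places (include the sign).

-0.707107  (= −√(1/2))

triangle: 1!·1!·1!/4! = 1/24
(j±m)!: 0!·2!·2!·0!·1!·1! = 4
prefactor² = (2J+1)·Δ·N² = 1/2
  k=1: −1/(1!·0!·1!·1!·0!·0!) = -1
Σ = -1  ⇒  CG² = 1/2·(-1)² = 1/2
CG = −√(1/2) = -0.707107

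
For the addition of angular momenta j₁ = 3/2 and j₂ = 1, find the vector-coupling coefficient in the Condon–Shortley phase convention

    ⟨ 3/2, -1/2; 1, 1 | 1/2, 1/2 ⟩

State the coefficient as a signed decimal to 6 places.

+√(1/6) ≈ +0.408248

triangle: 2!*1!*0!/4! = 2/24
(j±m)!: 1!*2!*2!*0!*1!*0! = 4
prefactor² = (2J+1)*Δ*N² = 2/3
  k=2: +1/(2!*0!*0!*0!*1!*0!) = 1/2
Σ = 1/2  ⇒  CG² = 2/3*1/2² = 1/6
CG = +√(1/6) = +0.408248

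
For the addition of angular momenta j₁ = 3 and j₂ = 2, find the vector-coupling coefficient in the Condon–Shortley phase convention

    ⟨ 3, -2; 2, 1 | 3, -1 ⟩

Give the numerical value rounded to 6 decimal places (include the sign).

+0.500000

√[7·2!4!2!/9! · 1!5!3!1!2!4!] = √(64)
  +(−1)^1/∏(1,1,4,2,0,0)! = -1/48  (running -1/48)
  +(−1)^2/∏(2,0,3,1,1,1)! = 1/12  (running 1/16)
⟨..|..⟩ = √(64)·(1/16) = +0.500000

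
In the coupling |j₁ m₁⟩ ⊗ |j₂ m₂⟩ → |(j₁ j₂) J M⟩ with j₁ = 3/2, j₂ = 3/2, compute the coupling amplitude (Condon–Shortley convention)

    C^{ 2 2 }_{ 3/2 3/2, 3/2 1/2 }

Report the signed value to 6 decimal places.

j₁+j₂−J=1  J+j₁−j₂=2  J−j₁+j₂=2  j₁+j₂+J+1=6
(j₁±m₁, j₂±m₂, J±M) = (3,0,2,1,4,0)
P² = 8
sum k=0..0:
  [0] +1/4 = 1/4
S = 1/4
C² = P²·S² = 1/2 ; C = +0.707107

+√(1/2) ≈ +0.707107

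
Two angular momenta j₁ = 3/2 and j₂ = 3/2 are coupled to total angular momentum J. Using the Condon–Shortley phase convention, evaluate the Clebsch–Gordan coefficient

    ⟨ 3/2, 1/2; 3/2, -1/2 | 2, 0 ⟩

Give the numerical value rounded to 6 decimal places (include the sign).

triangle: 1!·2!·2!/6! = 4/720
(j±m)!: 2!·1!·1!·2!·2!·2! = 16
prefactor² = (2J+1)·Δ·N² = 4/9
  k=0: +1/(0!·1!·1!·1!·1!·1!) = 1
  k=1: −1/(1!·0!·0!·0!·2!·2!) = -1/4
Σ = 3/4  ⇒  CG² = 4/9·3/4² = 1/4
CG = +√(1/4) = +0.500000

+0.500000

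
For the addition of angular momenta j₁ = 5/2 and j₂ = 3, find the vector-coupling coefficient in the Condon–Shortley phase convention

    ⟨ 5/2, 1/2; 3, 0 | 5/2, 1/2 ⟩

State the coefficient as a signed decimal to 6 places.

-0.276026  (= −√(8/105))

j₁+j₂−J=3  J+j₁−j₂=2  J−j₁+j₂=3  j₁+j₂+J+1=9
(j₁±m₁, j₂±m₂, J±M) = (3,2,3,3,3,2)
P² = 216/35
sum k=0..2:
  [0] +1/72 = 1/72
  [1] −1/4 = -1/4
  [2] +1/8 = 1/8
S = -1/9
C² = P²·S² = 8/105 ; C = -0.276026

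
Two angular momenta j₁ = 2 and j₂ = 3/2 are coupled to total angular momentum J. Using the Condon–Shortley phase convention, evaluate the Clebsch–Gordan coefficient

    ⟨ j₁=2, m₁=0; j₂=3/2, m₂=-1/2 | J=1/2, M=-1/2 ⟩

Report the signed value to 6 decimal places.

j₁+j₂−J=3  J+j₁−j₂=1  J−j₁+j₂=0  j₁+j₂+J+1=5
(j₁±m₁, j₂±m₂, J±M) = (2,2,1,2,0,1)
P² = 4/5
sum k=1..1:
  [1] −1/2 = -1/2
S = -1/2
C² = P²·S² = 1/5 ; C = -0.447214

−√(1/5) ≈ -0.447214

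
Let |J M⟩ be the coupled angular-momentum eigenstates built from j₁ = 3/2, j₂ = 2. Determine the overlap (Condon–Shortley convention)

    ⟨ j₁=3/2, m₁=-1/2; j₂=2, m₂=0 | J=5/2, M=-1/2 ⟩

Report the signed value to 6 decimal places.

√[6·1!2!3!/7! · 1!2!2!2!2!3!] = √(48/35)
  +(−1)^0/∏(0,1,2,2,0,1)! = 1/4  (running 1/4)
  +(−1)^1/∏(1,0,1,1,1,2)! = -1/2  (running -1/4)
⟨..|..⟩ = √(48/35)·(-1/4) = -0.292770

-0.292770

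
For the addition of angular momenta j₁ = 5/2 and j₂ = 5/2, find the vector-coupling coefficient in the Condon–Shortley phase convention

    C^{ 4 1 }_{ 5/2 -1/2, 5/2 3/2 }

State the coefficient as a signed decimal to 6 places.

-0.597614  (= −√(5/14))

j₁+j₂−J=1  J+j₁−j₂=4  J−j₁+j₂=4  j₁+j₂+J+1=10
(j₁±m₁, j₂±m₂, J±M) = (2,3,4,1,5,3)
P² = 10368/35
sum k=0..1:
  [0] +1/144 = 1/144
  [1] −1/24 = -1/24
S = -5/144
C² = P²·S² = 5/14 ; C = -0.597614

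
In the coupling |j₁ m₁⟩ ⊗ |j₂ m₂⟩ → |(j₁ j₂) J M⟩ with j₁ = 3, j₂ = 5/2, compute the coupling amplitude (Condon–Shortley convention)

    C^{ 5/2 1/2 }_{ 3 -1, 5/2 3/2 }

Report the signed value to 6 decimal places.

√[6·3!3!2!/9! · 2!4!4!1!3!2!] = √(576/35)
  +(−1)^2/∏(2,1,2,2,1,0)! = 1/8  (running 1/8)
  +(−1)^3/∏(3,0,1,1,2,1)! = -1/12  (running 1/24)
⟨..|..⟩ = √(576/35)·(1/24) = +0.169031

+√(1/35) = +0.169031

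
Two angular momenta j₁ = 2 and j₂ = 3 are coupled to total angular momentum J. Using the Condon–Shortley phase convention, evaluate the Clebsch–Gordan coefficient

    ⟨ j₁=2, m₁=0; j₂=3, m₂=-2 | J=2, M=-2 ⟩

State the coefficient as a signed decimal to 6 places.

triangle: 3!×1!×3!/8! = 36/40320
(j±m)!: 2!×2!×1!×5!×0!×4! = 11520
prefactor² = (2J+1)×Δ×N² = 360/7
  k=1: −1/(1!×2!×1!×0!×0!×3!) = -1/12
Σ = -1/12  ⇒  CG² = 360/7×(-1/12)² = 5/14
CG = −√(5/14) = -0.597614

−√(5/14) = -0.597614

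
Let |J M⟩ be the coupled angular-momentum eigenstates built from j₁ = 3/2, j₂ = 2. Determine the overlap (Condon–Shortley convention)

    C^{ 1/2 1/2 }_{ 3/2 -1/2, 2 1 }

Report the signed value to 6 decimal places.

j₁+j₂−J=3  J+j₁−j₂=0  J−j₁+j₂=1  j₁+j₂+J+1=5
(j₁±m₁, j₂±m₂, J±M) = (1,2,3,1,1,0)
P² = 6/5
sum k=2..2:
  [2] +1/2 = 1/2
S = 1/2
C² = P²·S² = 3/10 ; C = +0.547723

+√(3/10) ≈ +0.547723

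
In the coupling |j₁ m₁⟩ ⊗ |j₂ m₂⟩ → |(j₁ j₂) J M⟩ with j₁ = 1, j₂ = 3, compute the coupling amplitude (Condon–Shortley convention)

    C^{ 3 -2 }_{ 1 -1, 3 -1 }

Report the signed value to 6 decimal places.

triangle: 1!·1!·5!/8! = 120/40320
(j±m)!: 0!·2!·2!·4!·1!·5! = 11520
prefactor² = (2J+1)·Δ·N² = 240
  k=1: −1/(1!·0!·1!·1!·0!·4!) = -1/24
Σ = -1/24  ⇒  CG² = 240·(-1/24)² = 5/12
CG = −√(5/12) = -0.645497

-0.645497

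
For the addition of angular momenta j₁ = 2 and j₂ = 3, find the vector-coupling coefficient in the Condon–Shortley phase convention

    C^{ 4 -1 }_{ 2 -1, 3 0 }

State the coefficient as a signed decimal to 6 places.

j₁+j₂−J=1  J+j₁−j₂=3  J−j₁+j₂=5  j₁+j₂+J+1=10
(j₁±m₁, j₂±m₂, J±M) = (1,3,3,3,3,5)
P² = 1944/7
sum k=0..1:
  [0] +1/72 = 1/72
  [1] −1/24 = -1/24
S = -1/36
C² = P²·S² = 3/14 ; C = -0.462910

-0.462910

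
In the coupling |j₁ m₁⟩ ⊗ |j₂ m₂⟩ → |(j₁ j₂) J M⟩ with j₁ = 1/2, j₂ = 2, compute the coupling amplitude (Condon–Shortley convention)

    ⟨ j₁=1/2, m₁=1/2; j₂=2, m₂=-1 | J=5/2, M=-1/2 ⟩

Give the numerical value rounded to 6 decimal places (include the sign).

+√(2/5) = +0.632456

triangle: 0!·1!·4!/6! = 24/720
(j±m)!: 1!·0!·1!·3!·2!·3! = 72
prefactor² = (2J+1)·Δ·N² = 72/5
  k=0: +1/(0!·0!·0!·1!·1!·3!) = 1/6
Σ = 1/6  ⇒  CG² = 72/5·1/6² = 2/5
CG = +√(2/5) = +0.632456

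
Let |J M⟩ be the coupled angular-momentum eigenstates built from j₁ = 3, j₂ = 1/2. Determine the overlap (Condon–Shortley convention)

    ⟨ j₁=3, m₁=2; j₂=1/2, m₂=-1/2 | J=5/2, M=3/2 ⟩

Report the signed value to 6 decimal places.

+0.845154  (= +√(5/7))

j₁+j₂−J=1  J+j₁−j₂=5  J−j₁+j₂=0  j₁+j₂+J+1=7
(j₁±m₁, j₂±m₂, J±M) = (5,1,0,1,4,1)
P² = 2880/7
sum k=0..0:
  [0] +1/24 = 1/24
S = 1/24
C² = P²·S² = 5/7 ; C = +0.845154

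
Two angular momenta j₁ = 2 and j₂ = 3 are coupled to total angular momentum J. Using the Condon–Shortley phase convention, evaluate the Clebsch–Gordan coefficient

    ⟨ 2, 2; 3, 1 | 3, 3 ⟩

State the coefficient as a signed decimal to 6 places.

triangle: 2!×2!×4!/9! = 96/362880
(j±m)!: 4!×0!×4!×2!×6!×0! = 829440
prefactor² = (2J+1)×Δ×N² = 1536
  k=0: +1/(0!×2!×0!×4!×2!×0!) = 1/96
Σ = 1/96  ⇒  CG² = 1536×1/96² = 1/6
CG = +√(1/6) = +0.408248

+0.408248  (= +√(1/6))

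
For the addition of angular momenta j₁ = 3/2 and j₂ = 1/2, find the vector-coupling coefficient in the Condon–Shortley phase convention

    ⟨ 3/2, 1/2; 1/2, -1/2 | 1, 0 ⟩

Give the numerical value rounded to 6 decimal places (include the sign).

+√(1/2) ≈ +0.707107

j₁+j₂−J=1  J+j₁−j₂=2  J−j₁+j₂=0  j₁+j₂+J+1=4
(j₁±m₁, j₂±m₂, J±M) = (2,1,0,1,1,1)
P² = 1/2
sum k=0..0:
  [0] +1/1 = 1
S = 1
C² = P²·S² = 1/2 ; C = +0.707107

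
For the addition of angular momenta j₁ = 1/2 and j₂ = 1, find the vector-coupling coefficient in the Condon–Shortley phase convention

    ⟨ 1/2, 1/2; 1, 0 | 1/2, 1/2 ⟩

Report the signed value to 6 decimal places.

+√(1/3) = +0.577350

√[2·1!0!1!/3! · 1!0!1!1!1!0!] = √(1/3)
  +(−1)^0/∏(0,1,0,1,0,0)! = 1  (running 1)
⟨..|..⟩ = √(1/3)·(1) = +0.577350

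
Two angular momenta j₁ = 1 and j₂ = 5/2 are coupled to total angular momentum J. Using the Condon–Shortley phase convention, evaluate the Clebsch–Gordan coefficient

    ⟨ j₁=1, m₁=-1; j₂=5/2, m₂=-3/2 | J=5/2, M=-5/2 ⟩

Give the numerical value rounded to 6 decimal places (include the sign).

-0.534522  (= −√(2/7))

j₁+j₂−J=1  J+j₁−j₂=1  J−j₁+j₂=4  j₁+j₂+J+1=7
(j₁±m₁, j₂±m₂, J±M) = (0,2,1,4,0,5)
P² = 1152/7
sum k=1..1:
  [1] −1/24 = -1/24
S = -1/24
C² = P²·S² = 2/7 ; C = -0.534522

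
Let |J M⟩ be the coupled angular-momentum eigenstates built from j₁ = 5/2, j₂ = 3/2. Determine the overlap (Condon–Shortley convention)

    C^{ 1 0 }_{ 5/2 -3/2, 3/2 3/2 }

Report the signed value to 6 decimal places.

-0.447214  (= −√(1/5))

j₁+j₂−J=3  J+j₁−j₂=2  J−j₁+j₂=0  j₁+j₂+J+1=6
(j₁±m₁, j₂±m₂, J±M) = (1,4,3,0,1,1)
P² = 36/5
sum k=3..3:
  [3] −1/6 = -1/6
S = -1/6
C² = P²·S² = 1/5 ; C = -0.447214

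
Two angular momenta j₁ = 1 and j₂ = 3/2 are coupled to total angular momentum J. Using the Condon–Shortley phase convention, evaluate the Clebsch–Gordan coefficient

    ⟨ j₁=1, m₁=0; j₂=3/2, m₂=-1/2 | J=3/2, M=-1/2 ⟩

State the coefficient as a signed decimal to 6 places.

+√(1/15) = +0.258199

j₁+j₂−J=1  J+j₁−j₂=1  J−j₁+j₂=2  j₁+j₂+J+1=5
(j₁±m₁, j₂±m₂, J±M) = (1,1,1,2,1,2)
P² = 4/15
sum k=0..1:
  [0] +1/1 = 1
  [1] −1/2 = -1/2
S = 1/2
C² = P²·S² = 1/15 ; C = +0.258199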